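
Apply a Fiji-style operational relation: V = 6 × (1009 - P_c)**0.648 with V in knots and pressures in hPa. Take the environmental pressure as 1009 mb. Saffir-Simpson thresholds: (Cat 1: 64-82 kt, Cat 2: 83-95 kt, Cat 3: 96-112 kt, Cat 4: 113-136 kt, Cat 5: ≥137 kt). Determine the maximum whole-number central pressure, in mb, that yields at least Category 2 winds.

Category 2 begins at V = 83 kt.
Required ΔP = (83/6)^(1/0.648) = 13.833^1.543 ≈ 57.64 mb.
P_c ≤ 1009 − 57.64 = 951.36, so the highest integer P_c is 951 mb.

951 mb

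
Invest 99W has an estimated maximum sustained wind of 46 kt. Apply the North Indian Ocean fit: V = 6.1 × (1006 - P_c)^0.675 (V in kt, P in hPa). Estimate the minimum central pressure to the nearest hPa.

986 hPa

ΔP = (V / 6.1)^(1/0.675) = (46/6.1)^1.481.
46/6.1 = 7.541; 7.541^1.481 ≈ 19.95 hPa.
P_c = 1006 − 19.95 = 986.05 ≈ 986 hPa.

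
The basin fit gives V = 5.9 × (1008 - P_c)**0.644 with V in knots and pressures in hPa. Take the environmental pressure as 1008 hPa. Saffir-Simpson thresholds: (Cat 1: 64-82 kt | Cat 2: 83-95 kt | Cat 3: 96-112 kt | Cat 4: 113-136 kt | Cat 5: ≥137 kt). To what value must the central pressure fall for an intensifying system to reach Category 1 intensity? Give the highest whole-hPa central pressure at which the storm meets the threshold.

967 hPa

Category 1 begins at V = 64 kt.
Required ΔP = (64/5.9)^(1/0.644) = 10.847^1.553 ≈ 40.52 hPa.
P_c ≤ 1008 − 40.52 = 967.48, so the highest integer P_c is 967 hPa.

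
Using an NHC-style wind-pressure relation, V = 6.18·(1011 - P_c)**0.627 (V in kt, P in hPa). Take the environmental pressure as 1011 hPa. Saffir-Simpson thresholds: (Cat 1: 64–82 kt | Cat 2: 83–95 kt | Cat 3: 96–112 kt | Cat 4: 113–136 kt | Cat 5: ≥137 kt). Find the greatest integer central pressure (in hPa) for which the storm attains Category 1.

Category 1 begins at V = 64 kt.
Required ΔP = (64/6.18)^(1/0.627) = 10.356^1.595 ≈ 41.60 hPa.
P_c ≤ 1011 − 41.60 = 969.40, so the highest integer P_c is 969 hPa.

969 hPa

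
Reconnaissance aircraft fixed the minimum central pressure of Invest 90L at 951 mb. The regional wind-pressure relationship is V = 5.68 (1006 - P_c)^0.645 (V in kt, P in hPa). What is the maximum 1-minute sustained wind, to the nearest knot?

ΔP = 1006 − 951 = 55 mb.
55^0.645 ≈ 13.260.
V ≈ 5.68 × 13.260 ≈ 75.3 kt.

75 kt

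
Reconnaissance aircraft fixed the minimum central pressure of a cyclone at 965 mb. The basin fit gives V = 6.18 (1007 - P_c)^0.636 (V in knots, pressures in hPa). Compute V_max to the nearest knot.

ΔP = 1007 − 965 = 42 mb.
42^0.636 ≈ 10.774.
V ≈ 6.18 × 10.774 ≈ 66.6 kt.

67 kt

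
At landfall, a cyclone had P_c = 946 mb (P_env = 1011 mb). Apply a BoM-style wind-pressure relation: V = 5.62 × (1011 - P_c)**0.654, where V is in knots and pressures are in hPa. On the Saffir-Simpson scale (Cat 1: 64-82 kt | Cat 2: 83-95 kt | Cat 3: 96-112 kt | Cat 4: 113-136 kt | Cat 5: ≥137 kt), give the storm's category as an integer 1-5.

2

ΔP = 1011 − 946 = 65 mb.
V ≈ 5.62 × 65^0.654 = 5.62 × 15.33 ≈ 86 kt.
86 kt falls in the Category 2 band.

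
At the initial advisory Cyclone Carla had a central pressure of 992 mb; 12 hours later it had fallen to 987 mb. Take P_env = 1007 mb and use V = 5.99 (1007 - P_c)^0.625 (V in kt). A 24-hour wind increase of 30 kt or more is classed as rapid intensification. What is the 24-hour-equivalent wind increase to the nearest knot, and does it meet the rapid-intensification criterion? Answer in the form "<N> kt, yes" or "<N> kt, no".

13 kt, no

V₁: ΔP = 15, V ≈ 5.99 × 15^0.625 ≈ 32.54 kt.
V₂: ΔP = 20, V ≈ 5.99 × 20^0.625 ≈ 38.96 kt.
ΔV over 12 h = 6.42 kt → 24 h equivalent = 6.42 × 24/12 ≈ 12.84 kt.
13 kt < 30 kt ⇒ not rapid intensification.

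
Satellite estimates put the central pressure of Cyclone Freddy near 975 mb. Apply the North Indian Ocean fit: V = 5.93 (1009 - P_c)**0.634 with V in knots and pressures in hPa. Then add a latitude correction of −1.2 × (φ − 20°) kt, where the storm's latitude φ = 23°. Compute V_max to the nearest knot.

ΔP = 1009 − 975 = 34 mb.
34^0.634 ≈ 9.353.
V ≈ 5.93 × 9.353 ≈ 55.5 kt.
Latitude correction: −1.2 × (23 − 20) = -3.6 kt.
Corrected V ≈ 51.9 kt → 52 kt.

52 kt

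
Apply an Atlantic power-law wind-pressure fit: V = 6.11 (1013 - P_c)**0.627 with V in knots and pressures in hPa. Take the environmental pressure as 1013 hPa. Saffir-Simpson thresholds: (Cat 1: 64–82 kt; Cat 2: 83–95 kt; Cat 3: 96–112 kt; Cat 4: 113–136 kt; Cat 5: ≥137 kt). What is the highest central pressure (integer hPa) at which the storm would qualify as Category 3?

932 hPa

Category 3 begins at V = 96 kt.
Required ΔP = (96/6.11)^(1/0.627) = 15.712^1.595 ≈ 80.88 hPa.
P_c ≤ 1013 − 80.88 = 932.12, so the highest integer P_c is 932 hPa.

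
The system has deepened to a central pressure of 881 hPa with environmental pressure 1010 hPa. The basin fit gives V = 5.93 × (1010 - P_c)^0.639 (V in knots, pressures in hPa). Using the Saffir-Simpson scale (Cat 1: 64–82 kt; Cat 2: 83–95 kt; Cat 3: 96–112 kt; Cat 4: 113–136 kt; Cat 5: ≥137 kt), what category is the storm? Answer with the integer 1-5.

ΔP = 1010 − 881 = 129 hPa.
V ≈ 5.93 × 129^0.639 = 5.93 × 22.32 ≈ 132 kt.
132 kt falls in the Category 4 band.

4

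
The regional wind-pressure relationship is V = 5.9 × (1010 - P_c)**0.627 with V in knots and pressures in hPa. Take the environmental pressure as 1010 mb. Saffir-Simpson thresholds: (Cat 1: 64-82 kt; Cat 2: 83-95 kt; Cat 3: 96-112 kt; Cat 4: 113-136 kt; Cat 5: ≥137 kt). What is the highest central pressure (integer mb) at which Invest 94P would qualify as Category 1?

Category 1 begins at V = 64 kt.
Required ΔP = (64/5.9)^(1/0.627) = 10.847^1.595 ≈ 44.80 mb.
P_c ≤ 1010 − 44.80 = 965.20, so the highest integer P_c is 965 mb.

965 mb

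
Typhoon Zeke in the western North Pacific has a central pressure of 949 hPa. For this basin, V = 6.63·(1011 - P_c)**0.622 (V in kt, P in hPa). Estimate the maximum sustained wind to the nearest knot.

86 kt

ΔP = 1011 − 949 = 62 hPa.
62^0.622 ≈ 13.028.
V ≈ 6.63 × 13.028 ≈ 86.4 kt.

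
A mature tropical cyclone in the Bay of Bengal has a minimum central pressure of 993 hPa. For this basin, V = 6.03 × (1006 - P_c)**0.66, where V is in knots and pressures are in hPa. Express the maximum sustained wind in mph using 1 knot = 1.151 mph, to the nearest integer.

ΔP = 1006 − 993 = 13 hPa.
V ≈ 6.03 × 13^0.66 = 6.03 × 5.435 ≈ 32.773 kt.
32.773 × 1.151 ≈ 37.72 mph → 38 mph.

38 mph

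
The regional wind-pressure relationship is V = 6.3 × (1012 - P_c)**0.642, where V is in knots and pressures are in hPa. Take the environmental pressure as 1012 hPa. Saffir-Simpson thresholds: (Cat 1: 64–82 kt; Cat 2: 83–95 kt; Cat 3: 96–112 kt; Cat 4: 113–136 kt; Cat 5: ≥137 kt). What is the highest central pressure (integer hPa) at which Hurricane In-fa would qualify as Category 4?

Category 4 begins at V = 113 kt.
Required ΔP = (113/6.3)^(1/0.642) = 17.937^1.558 ≈ 89.71 hPa.
P_c ≤ 1012 − 89.71 = 922.29, so the highest integer P_c is 922 hPa.

922 hPa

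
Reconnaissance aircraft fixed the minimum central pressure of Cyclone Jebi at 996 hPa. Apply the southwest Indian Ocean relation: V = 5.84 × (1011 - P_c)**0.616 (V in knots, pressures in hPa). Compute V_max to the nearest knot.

ΔP = 1011 − 996 = 15 hPa.
15^0.616 ≈ 5.302.
V ≈ 5.84 × 5.302 ≈ 31.0 kt.

31 kt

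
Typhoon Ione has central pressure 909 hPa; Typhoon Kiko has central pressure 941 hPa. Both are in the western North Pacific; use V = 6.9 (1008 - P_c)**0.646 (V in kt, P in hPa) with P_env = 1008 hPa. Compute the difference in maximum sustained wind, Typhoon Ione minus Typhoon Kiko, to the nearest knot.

Typhoon Ione: ΔP = 99; V ≈ 6.9 × 99^0.646 ≈ 134.29 kt.
Typhoon Kiko: ΔP = 67; V ≈ 6.9 × 67^0.646 ≈ 104.35 kt.
Difference ≈ 134.29 − 104.35 = 29.94 → 30 kt.

30 kt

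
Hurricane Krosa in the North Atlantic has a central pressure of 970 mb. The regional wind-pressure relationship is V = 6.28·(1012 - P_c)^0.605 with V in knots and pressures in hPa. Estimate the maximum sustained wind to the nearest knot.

60 kt

ΔP = 1012 − 970 = 42 mb.
42^0.605 ≈ 9.595.
V ≈ 6.28 × 9.595 ≈ 60.3 kt.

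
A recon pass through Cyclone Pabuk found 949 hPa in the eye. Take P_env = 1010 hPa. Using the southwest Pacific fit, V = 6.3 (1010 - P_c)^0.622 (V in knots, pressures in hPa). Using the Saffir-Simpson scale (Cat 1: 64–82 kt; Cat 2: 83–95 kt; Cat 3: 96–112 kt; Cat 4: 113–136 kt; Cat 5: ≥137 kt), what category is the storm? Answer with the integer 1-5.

ΔP = 1010 − 949 = 61 hPa.
V ≈ 6.3 × 61^0.622 = 6.3 × 12.90 ≈ 81 kt.
81 kt falls in the Category 1 band.

1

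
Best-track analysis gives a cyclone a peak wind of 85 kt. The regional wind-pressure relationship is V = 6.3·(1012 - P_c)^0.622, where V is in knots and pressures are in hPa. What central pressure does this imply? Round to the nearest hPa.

ΔP = (V / 6.3)^(1/0.622) = (85/6.3)^1.608.
85/6.3 = 13.492; 13.492^1.608 ≈ 65.59 hPa.
P_c = 1012 − 65.59 = 946.41 ≈ 946 hPa.

946 hPa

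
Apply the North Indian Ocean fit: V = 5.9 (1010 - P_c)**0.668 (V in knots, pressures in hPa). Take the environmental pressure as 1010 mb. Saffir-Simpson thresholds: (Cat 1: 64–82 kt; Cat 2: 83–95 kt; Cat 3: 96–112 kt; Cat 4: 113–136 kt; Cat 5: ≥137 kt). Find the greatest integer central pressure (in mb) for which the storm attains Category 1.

974 mb

Category 1 begins at V = 64 kt.
Required ΔP = (64/5.9)^(1/0.668) = 10.847^1.497 ≈ 35.47 mb.
P_c ≤ 1010 − 35.47 = 974.53, so the highest integer P_c is 974 mb.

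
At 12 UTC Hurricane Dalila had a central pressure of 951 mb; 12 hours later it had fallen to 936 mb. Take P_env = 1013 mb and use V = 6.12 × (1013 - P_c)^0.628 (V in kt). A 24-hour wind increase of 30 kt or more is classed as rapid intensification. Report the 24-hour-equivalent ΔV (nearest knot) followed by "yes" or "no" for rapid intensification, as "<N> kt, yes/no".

24 kt, no

V₁: ΔP = 62, V ≈ 6.12 × 62^0.628 ≈ 81.73 kt.
V₂: ΔP = 77, V ≈ 6.12 × 77^0.628 ≈ 93.64 kt.
ΔV over 12 h = 11.91 kt → 24 h equivalent = 11.91 × 24/12 ≈ 23.82 kt.
24 kt < 30 kt ⇒ not rapid intensification.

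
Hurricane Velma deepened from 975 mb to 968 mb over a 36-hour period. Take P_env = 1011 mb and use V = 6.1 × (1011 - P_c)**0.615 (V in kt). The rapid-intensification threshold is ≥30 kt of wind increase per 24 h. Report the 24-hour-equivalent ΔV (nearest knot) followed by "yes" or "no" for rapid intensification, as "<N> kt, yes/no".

V₁: ΔP = 36, V ≈ 6.1 × 36^0.615 ≈ 55.27 kt.
V₂: ΔP = 43, V ≈ 6.1 × 43^0.615 ≈ 61.65 kt.
ΔV over 36 h = 6.38 kt → 24 h equivalent = 6.38 × 24/36 ≈ 4.25 kt.
4 kt < 30 kt ⇒ not rapid intensification.

4 kt, no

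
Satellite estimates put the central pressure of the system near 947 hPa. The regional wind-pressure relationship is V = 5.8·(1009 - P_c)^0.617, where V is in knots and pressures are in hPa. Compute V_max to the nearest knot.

ΔP = 1009 − 947 = 62 hPa.
62^0.617 ≈ 12.762.
V ≈ 5.8 × 12.762 ≈ 74.0 kt.

74 kt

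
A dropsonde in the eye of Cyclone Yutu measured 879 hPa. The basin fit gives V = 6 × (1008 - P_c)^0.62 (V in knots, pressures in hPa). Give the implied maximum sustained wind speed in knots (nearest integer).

122 kt

ΔP = 1008 − 879 = 129 hPa.
129^0.62 ≈ 20.350.
V ≈ 6 × 20.350 ≈ 122.1 kt.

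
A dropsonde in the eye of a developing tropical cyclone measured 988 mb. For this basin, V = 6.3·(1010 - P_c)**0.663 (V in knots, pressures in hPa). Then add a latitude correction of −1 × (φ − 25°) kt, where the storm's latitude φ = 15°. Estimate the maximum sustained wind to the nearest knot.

ΔP = 1010 − 988 = 22 mb.
22^0.663 ≈ 7.763.
V ≈ 6.3 × 7.763 ≈ 48.9 kt.
Latitude correction: −1 × (15 − 25) = 10 kt.
Corrected V ≈ 58.9 kt → 59 kt.

59 kt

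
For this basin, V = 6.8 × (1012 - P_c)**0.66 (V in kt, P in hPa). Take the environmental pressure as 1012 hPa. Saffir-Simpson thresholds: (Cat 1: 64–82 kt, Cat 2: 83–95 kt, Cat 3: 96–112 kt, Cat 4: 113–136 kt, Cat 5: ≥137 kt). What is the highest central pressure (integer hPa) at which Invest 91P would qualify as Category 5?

917 hPa

Category 5 begins at V = 137 kt.
Required ΔP = (137/6.8)^(1/0.66) = 20.147^1.515 ≈ 94.64 hPa.
P_c ≤ 1012 − 94.64 = 917.36, so the highest integer P_c is 917 hPa.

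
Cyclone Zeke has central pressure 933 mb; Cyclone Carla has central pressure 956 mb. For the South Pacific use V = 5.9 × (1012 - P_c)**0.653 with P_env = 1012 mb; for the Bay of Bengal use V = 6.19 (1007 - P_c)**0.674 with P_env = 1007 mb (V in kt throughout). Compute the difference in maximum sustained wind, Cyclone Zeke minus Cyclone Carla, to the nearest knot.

Cyclone Zeke: ΔP = 79; V ≈ 5.9 × 79^0.653 ≈ 102.33 kt.
Cyclone Carla: ΔP = 51; V ≈ 6.19 × 51^0.674 ≈ 87.62 kt.
Difference ≈ 102.33 − 87.62 = 14.71 → 15 kt.

15 kt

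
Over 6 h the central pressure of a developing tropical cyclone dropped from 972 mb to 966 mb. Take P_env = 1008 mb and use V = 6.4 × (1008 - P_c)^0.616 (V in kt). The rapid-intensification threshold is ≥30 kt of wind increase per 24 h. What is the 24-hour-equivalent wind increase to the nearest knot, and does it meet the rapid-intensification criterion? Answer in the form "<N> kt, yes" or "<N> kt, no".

23 kt, no

V₁: ΔP = 36, V ≈ 6.4 × 36^0.616 ≈ 58.19 kt.
V₂: ΔP = 42, V ≈ 6.4 × 42^0.616 ≈ 63.99 kt.
ΔV over 6 h = 5.80 kt → 24 h equivalent = 5.80 × 24/6 ≈ 23.20 kt.
23 kt < 30 kt ⇒ not rapid intensification.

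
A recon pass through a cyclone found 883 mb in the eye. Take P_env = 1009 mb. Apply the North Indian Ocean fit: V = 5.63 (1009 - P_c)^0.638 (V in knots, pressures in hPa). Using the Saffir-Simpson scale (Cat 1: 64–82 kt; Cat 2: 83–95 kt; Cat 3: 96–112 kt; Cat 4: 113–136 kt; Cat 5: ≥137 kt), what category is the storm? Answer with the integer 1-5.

4

ΔP = 1009 − 883 = 126 mb.
V ≈ 5.63 × 126^0.638 = 5.63 × 21.88 ≈ 123 kt.
123 kt falls in the Category 4 band.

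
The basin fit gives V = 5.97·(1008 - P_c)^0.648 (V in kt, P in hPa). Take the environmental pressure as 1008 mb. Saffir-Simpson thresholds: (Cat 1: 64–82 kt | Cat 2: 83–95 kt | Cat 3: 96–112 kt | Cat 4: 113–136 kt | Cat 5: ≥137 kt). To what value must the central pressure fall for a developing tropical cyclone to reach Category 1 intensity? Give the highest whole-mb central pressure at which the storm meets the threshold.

Category 1 begins at V = 64 kt.
Required ΔP = (64/5.97)^(1/0.648) = 10.720^1.543 ≈ 38.89 mb.
P_c ≤ 1008 − 38.89 = 969.11, so the highest integer P_c is 969 mb.

969 mb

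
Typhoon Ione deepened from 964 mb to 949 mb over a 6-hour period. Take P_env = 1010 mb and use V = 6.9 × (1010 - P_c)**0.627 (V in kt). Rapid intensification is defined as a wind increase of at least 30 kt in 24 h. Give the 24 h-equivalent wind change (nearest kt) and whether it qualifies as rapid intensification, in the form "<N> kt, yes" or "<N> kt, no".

V₁: ΔP = 46, V ≈ 6.9 × 46^0.627 ≈ 76.10 kt.
V₂: ΔP = 61, V ≈ 6.9 × 61^0.627 ≈ 90.83 kt.
ΔV over 6 h = 14.73 kt → 24 h equivalent = 14.73 × 24/6 ≈ 58.92 kt.
59 kt ≥ 30 kt ⇒ rapid intensification.

59 kt, yes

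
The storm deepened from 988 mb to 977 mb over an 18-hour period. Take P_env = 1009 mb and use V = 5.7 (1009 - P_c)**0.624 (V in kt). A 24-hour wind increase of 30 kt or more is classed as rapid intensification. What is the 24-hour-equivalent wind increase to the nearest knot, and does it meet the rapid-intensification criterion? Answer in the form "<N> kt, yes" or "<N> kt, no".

15 kt, no

V₁: ΔP = 21, V ≈ 5.7 × 21^0.624 ≈ 38.10 kt.
V₂: ΔP = 32, V ≈ 5.7 × 32^0.624 ≈ 49.56 kt.
ΔV over 18 h = 11.46 kt → 24 h equivalent = 11.46 × 24/18 ≈ 15.28 kt.
15 kt < 30 kt ⇒ not rapid intensification.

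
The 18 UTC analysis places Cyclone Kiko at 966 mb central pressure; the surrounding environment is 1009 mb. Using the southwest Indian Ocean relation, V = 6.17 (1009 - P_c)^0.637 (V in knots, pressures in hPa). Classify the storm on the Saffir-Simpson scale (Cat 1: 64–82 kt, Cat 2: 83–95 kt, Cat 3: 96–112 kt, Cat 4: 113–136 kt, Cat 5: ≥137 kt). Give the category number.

ΔP = 1009 − 966 = 43 mb.
V ≈ 6.17 × 43^0.637 = 6.17 × 10.98 ≈ 68 kt.
68 kt falls in the Category 1 band.

1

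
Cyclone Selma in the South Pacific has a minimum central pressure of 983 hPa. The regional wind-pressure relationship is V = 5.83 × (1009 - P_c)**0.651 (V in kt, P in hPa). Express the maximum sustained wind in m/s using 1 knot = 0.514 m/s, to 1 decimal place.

25.0 m/s

ΔP = 1009 − 983 = 26 hPa.
V ≈ 5.83 × 26^0.651 = 5.83 × 8.340 ≈ 48.620 kt.
48.620 × 0.514 ≈ 24.99 m/s → 25.0 m/s.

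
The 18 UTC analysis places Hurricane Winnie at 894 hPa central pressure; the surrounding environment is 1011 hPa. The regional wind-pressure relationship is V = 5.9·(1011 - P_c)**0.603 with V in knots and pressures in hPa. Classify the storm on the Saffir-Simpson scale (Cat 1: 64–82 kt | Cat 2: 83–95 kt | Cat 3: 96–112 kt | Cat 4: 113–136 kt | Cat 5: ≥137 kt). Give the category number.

ΔP = 1011 − 894 = 117 hPa.
V ≈ 5.9 × 117^0.603 = 5.9 × 17.67 ≈ 104 kt.
104 kt falls in the Category 3 band.

3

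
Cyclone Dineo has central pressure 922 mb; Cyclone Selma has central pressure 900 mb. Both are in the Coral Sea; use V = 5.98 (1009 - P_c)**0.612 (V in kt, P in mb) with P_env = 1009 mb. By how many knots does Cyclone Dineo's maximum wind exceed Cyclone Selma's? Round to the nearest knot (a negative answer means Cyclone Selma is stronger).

-14 kt

Cyclone Dineo: ΔP = 87; V ≈ 5.98 × 87^0.612 ≈ 91.98 kt.
Cyclone Selma: ΔP = 109; V ≈ 5.98 × 109^0.612 ≈ 105.59 kt.
Difference ≈ 91.98 − 105.59 = -13.61 → -14 kt.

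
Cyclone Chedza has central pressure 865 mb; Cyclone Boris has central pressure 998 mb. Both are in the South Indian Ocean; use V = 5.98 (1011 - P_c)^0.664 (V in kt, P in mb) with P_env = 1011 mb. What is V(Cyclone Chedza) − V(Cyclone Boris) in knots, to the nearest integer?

131 kt

Cyclone Chedza: ΔP = 146; V ≈ 5.98 × 146^0.664 ≈ 163.62 kt.
Cyclone Boris: ΔP = 13; V ≈ 5.98 × 13^0.664 ≈ 32.84 kt.
Difference ≈ 163.62 − 32.84 = 130.78 → 131 kt.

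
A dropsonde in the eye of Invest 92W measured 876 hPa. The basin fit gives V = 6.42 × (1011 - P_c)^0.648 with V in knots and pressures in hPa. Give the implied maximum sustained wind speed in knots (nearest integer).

154 kt

ΔP = 1011 − 876 = 135 hPa.
135^0.648 ≈ 24.014.
V ≈ 6.42 × 24.014 ≈ 154.2 kt.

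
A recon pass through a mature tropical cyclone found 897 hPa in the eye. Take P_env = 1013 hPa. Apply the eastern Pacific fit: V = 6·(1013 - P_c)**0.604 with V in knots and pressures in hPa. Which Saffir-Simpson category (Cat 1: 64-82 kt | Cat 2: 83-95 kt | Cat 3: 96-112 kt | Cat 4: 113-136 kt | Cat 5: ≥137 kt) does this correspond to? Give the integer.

3

ΔP = 1013 − 897 = 116 hPa.
V ≈ 6 × 116^0.604 = 6 × 17.66 ≈ 106 kt.
106 kt falls in the Category 3 band.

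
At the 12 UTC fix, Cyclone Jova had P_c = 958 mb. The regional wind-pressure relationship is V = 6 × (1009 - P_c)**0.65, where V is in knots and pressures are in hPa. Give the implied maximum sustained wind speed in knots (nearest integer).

ΔP = 1009 − 958 = 51 mb.
51^0.65 ≈ 12.880.
V ≈ 6 × 12.880 ≈ 77.3 kt.

77 kt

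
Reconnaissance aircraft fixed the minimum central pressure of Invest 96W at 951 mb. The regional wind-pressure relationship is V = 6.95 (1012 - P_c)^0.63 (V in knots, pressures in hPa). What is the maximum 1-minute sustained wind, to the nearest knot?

ΔP = 1012 − 951 = 61 mb.
61^0.63 ≈ 13.328.
V ≈ 6.95 × 13.328 ≈ 92.6 kt.

93 kt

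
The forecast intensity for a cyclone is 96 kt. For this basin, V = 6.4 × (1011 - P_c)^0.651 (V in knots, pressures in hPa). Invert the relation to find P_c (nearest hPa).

ΔP = (V / 6.4)^(1/0.651) = (96/6.4)^1.536.
96/6.4 = 15.000; 15.000^1.536 ≈ 64.06 hPa.
P_c = 1011 − 64.06 = 946.94 ≈ 947 hPa.

947 hPa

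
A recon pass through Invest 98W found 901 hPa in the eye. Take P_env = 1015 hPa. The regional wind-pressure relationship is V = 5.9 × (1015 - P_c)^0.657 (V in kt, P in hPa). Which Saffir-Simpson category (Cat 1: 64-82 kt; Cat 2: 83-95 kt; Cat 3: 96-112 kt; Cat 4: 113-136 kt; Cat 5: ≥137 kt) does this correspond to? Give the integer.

4

ΔP = 1015 − 901 = 114 hPa.
V ≈ 5.9 × 114^0.657 = 5.9 × 22.46 ≈ 133 kt.
133 kt falls in the Category 4 band.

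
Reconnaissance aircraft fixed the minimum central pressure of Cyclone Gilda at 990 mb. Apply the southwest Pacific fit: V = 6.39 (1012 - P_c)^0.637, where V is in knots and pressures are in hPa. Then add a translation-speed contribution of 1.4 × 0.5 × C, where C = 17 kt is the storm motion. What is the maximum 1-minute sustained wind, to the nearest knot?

58 kt

ΔP = 1012 − 990 = 22 mb.
22^0.637 ≈ 7.163.
V ≈ 6.39 × 7.163 ≈ 45.8 kt.
Translation term: 1.4 × 0.5 × 17 = 11.9 kt.
Corrected V ≈ 57.7 kt → 58 kt.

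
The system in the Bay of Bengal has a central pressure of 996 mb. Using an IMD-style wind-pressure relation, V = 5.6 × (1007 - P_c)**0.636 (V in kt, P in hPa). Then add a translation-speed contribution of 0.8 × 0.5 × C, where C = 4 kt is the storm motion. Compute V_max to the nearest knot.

27 kt

ΔP = 1007 − 996 = 11 mb.
11^0.636 ≈ 4.595.
V ≈ 5.6 × 4.595 ≈ 25.7 kt.
Translation term: 0.8 × 0.5 × 4 = 1.6 kt.
Corrected V ≈ 27.3 kt → 27 kt.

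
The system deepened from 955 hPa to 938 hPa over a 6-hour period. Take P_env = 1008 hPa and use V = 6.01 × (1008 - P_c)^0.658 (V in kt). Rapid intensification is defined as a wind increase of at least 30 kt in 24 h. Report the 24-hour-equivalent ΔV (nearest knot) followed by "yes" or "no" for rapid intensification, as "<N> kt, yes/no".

66 kt, yes

V₁: ΔP = 53, V ≈ 6.01 × 53^0.658 ≈ 81.93 kt.
V₂: ΔP = 70, V ≈ 6.01 × 70^0.658 ≈ 98.39 kt.
ΔV over 6 h = 16.46 kt → 24 h equivalent = 16.46 × 24/6 ≈ 65.84 kt.
66 kt ≥ 30 kt ⇒ rapid intensification.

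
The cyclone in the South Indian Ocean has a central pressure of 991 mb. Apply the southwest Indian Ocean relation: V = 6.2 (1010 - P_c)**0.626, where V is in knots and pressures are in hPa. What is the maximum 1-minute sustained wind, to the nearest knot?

39 kt

ΔP = 1010 − 991 = 19 mb.
19^0.626 ≈ 6.317.
V ≈ 6.2 × 6.317 ≈ 39.2 kt.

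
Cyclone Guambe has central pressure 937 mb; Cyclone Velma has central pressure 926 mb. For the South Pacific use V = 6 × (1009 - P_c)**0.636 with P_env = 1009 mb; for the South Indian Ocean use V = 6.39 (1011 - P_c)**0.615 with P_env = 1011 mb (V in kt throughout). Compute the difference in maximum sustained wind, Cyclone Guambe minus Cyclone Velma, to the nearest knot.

Cyclone Guambe: ΔP = 72; V ≈ 6 × 72^0.636 ≈ 91.08 kt.
Cyclone Velma: ΔP = 85; V ≈ 6.39 × 85^0.615 ≈ 98.20 kt.
Difference ≈ 91.08 − 98.20 = -7.12 → -7 kt.

-7 kt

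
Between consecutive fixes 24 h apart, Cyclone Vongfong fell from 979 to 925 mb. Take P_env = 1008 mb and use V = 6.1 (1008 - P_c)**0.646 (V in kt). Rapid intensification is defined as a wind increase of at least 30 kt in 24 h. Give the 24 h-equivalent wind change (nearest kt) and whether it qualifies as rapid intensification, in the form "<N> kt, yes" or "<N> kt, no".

52 kt, yes

V₁: ΔP = 29, V ≈ 6.1 × 29^0.646 ≈ 53.71 kt.
V₂: ΔP = 83, V ≈ 6.1 × 83^0.646 ≈ 105.94 kt.
ΔV over 24 h = 52.23 kt → 24 h equivalent = 52.23 × 24/24 ≈ 52.23 kt.
52 kt ≥ 30 kt ⇒ rapid intensification.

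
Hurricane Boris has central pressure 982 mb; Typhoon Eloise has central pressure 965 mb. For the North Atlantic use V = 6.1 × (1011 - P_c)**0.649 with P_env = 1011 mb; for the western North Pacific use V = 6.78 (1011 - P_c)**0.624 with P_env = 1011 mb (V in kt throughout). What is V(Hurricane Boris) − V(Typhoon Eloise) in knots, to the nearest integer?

Hurricane Boris: ΔP = 29; V ≈ 6.1 × 29^0.649 ≈ 54.25 kt.
Typhoon Eloise: ΔP = 46; V ≈ 6.78 × 46^0.624 ≈ 73.92 kt.
Difference ≈ 54.25 − 73.92 = -19.67 → -20 kt.

-20 kt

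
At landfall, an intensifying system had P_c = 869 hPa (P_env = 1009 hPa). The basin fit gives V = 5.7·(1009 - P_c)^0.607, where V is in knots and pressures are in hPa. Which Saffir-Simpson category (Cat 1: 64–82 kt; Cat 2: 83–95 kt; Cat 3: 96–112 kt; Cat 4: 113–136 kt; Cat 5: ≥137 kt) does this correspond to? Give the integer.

ΔP = 1009 − 869 = 140 hPa.
V ≈ 5.7 × 140^0.607 = 5.7 × 20.08 ≈ 114 kt.
114 kt falls in the Category 4 band.

4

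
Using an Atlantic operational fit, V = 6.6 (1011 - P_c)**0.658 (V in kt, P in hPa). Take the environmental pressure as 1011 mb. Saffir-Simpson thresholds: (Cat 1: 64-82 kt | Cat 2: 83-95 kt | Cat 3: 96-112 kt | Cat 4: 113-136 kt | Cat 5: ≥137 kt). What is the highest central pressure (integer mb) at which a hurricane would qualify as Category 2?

Category 2 begins at V = 83 kt.
Required ΔP = (83/6.6)^(1/0.658) = 12.576^1.520 ≈ 46.88 mb.
P_c ≤ 1011 − 46.88 = 964.12, so the highest integer P_c is 964 mb.

964 mb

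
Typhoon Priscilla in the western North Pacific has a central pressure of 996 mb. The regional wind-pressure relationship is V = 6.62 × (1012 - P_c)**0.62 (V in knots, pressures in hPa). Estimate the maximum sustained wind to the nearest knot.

ΔP = 1012 − 996 = 16 mb.
16^0.62 ≈ 5.579.
V ≈ 6.62 × 5.579 ≈ 36.9 kt.

37 kt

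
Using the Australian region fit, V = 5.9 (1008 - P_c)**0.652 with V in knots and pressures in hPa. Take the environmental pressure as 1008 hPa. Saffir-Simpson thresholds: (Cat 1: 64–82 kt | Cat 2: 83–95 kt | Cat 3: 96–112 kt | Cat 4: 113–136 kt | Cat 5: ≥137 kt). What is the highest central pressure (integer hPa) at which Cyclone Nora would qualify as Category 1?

969 hPa

Category 1 begins at V = 64 kt.
Required ΔP = (64/5.9)^(1/0.652) = 10.847^1.534 ≈ 38.72 hPa.
P_c ≤ 1008 − 38.72 = 969.28, so the highest integer P_c is 969 hPa.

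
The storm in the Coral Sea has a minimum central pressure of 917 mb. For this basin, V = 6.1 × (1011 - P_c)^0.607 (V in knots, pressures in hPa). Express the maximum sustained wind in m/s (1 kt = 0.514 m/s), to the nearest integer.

ΔP = 1011 − 917 = 94 mb.
V ≈ 6.1 × 94^0.607 = 6.1 × 15.765 ≈ 96.165 kt.
96.165 × 0.514 ≈ 49.43 m/s → 49 m/s.

49 m/s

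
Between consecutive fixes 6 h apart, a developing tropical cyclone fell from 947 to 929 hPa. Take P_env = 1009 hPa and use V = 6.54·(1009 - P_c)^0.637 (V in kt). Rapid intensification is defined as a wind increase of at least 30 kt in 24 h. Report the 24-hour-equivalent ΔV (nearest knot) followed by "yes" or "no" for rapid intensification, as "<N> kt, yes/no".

V₁: ΔP = 62, V ≈ 6.54 × 62^0.637 ≈ 90.64 kt.
V₂: ΔP = 80, V ≈ 6.54 × 80^0.637 ≈ 106.62 kt.
ΔV over 6 h = 15.98 kt → 24 h equivalent = 15.98 × 24/6 ≈ 63.92 kt.
64 kt ≥ 30 kt ⇒ rapid intensification.

64 kt, yes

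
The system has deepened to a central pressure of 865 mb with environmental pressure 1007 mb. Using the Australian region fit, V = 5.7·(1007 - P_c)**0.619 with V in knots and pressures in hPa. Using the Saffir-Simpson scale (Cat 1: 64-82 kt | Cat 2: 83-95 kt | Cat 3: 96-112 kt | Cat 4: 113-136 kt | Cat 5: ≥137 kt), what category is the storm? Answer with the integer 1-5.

4

ΔP = 1007 − 865 = 142 mb.
V ≈ 5.7 × 142^0.619 = 5.7 × 21.49 ≈ 123 kt.
123 kt falls in the Category 4 band.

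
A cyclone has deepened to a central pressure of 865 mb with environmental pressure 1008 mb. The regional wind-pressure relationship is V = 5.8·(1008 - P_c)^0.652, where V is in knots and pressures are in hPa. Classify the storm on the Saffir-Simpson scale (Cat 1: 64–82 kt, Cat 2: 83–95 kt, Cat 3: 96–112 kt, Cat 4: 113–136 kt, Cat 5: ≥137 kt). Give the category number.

ΔP = 1008 − 865 = 143 mb.
V ≈ 5.8 × 143^0.652 = 5.8 × 25.43 ≈ 147 kt.
147 kt falls in the Category 5 band.

5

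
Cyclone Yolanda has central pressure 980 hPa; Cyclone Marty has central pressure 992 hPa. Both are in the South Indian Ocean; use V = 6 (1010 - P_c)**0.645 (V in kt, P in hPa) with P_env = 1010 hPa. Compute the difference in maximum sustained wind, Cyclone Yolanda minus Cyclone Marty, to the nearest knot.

Cyclone Yolanda: ΔP = 30; V ≈ 6 × 30^0.645 ≈ 53.81 kt.
Cyclone Marty: ΔP = 18; V ≈ 6 × 18^0.645 ≈ 38.71 kt.
Difference ≈ 53.81 − 38.71 = 15.10 → 15 kt.

15 kt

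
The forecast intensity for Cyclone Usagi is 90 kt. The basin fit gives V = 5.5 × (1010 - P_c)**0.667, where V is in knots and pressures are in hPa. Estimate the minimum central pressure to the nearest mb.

ΔP = (V / 5.5)^(1/0.667) = (90/5.5)^1.499.
90/5.5 = 16.364; 16.364^1.499 ≈ 66.06 mb.
P_c = 1010 − 66.06 = 943.94 ≈ 944 mb.

944 mb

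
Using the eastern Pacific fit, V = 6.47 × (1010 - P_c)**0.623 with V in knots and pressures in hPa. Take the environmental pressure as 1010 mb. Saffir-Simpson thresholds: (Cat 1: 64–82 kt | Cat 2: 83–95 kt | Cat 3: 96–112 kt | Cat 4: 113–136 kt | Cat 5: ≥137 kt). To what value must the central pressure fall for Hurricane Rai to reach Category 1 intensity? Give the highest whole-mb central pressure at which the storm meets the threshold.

970 mb

Category 1 begins at V = 64 kt.
Required ΔP = (64/6.47)^(1/0.623) = 9.892^1.605 ≈ 39.59 mb.
P_c ≤ 1010 − 39.59 = 970.41, so the highest integer P_c is 970 mb.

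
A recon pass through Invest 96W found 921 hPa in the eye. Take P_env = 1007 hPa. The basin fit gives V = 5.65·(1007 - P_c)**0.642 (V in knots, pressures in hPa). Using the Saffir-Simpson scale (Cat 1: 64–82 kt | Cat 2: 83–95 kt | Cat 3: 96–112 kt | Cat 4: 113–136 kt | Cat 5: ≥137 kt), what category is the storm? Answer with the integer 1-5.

ΔP = 1007 − 921 = 86 hPa.
V ≈ 5.65 × 86^0.642 = 5.65 × 17.46 ≈ 99 kt.
99 kt falls in the Category 3 band.

3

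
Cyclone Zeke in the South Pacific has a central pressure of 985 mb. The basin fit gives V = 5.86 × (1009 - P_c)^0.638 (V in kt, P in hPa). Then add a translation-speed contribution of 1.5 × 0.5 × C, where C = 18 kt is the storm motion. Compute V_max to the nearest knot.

58 kt

ΔP = 1009 − 985 = 24 mb.
24^0.638 ≈ 7.596.
V ≈ 5.86 × 7.596 ≈ 44.5 kt.
Translation term: 1.5 × 0.5 × 18 = 13.5 kt.
Corrected V ≈ 58 kt → 58 kt.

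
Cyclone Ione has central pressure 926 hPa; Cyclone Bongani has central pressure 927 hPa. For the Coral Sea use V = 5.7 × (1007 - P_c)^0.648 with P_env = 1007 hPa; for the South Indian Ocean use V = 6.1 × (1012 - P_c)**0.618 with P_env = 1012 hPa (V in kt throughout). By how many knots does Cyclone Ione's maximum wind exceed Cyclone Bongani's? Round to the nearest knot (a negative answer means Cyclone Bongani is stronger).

Cyclone Ione: ΔP = 81; V ≈ 5.7 × 81^0.648 ≈ 98.30 kt.
Cyclone Bongani: ΔP = 85; V ≈ 6.1 × 85^0.618 ≈ 95.00 kt.
Difference ≈ 98.30 − 95.00 = 3.30 → 3 kt.

3 kt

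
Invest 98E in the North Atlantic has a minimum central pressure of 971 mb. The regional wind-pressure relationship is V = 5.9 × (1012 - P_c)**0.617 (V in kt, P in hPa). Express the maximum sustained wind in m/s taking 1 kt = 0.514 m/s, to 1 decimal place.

30.0 m/s

ΔP = 1012 − 971 = 41 mb.
V ≈ 5.9 × 41^0.617 = 5.9 × 9.888 ≈ 58.336 kt.
58.336 × 0.514 ≈ 29.98 m/s → 30.0 m/s.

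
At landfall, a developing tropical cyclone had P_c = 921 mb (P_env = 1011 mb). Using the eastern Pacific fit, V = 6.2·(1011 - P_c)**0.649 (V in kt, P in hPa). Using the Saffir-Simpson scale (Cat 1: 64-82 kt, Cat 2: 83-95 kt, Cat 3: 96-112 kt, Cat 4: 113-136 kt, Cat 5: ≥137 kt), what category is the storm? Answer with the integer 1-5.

4

ΔP = 1011 − 921 = 90 mb.
V ≈ 6.2 × 90^0.649 = 6.2 × 18.55 ≈ 115 kt.
115 kt falls in the Category 4 band.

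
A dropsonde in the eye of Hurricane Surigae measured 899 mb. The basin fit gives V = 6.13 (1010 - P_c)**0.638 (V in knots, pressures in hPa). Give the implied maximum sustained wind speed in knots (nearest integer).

124 kt

ΔP = 1010 − 899 = 111 mb.
111^0.638 ≈ 20.180.
V ≈ 6.13 × 20.180 ≈ 123.7 kt.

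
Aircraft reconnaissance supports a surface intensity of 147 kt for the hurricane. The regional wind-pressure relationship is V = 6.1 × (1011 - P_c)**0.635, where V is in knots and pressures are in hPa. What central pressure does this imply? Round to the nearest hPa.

ΔP = (V / 6.1)^(1/0.635) = (147/6.1)^1.575.
147/6.1 = 24.098; 24.098^1.575 ≈ 150.09 hPa.
P_c = 1011 − 150.09 = 860.91 ≈ 861 hPa.

861 hPa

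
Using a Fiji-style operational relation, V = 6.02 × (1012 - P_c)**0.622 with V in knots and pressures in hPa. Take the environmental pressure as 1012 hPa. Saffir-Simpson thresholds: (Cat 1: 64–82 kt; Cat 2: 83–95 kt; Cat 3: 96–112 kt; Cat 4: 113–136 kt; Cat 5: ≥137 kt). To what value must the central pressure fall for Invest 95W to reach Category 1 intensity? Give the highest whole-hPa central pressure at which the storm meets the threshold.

967 hPa

Category 1 begins at V = 64 kt.
Required ΔP = (64/6.02)^(1/0.622) = 10.631^1.608 ≈ 44.72 hPa.
P_c ≤ 1012 − 44.72 = 967.28, so the highest integer P_c is 967 hPa.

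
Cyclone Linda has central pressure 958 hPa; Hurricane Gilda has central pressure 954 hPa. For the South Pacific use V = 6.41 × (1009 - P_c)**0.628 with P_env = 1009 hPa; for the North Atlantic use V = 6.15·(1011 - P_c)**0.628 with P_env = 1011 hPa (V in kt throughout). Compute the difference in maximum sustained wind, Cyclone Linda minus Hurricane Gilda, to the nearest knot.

Cyclone Linda: ΔP = 51; V ≈ 6.41 × 51^0.628 ≈ 75.72 kt.
Hurricane Gilda: ΔP = 57; V ≈ 6.15 × 57^0.628 ≈ 77.90 kt.
Difference ≈ 75.72 − 77.90 = -2.18 → -2 kt.

-2 kt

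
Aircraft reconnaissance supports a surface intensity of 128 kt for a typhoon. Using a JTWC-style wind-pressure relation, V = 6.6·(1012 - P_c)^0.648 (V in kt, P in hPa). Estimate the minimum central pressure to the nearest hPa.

ΔP = (V / 6.6)^(1/0.648) = (128/6.6)^1.543.
128/6.6 = 19.394; 19.394^1.543 ≈ 97.08 hPa.
P_c = 1012 − 97.08 = 914.92 ≈ 915 hPa.

915 hPa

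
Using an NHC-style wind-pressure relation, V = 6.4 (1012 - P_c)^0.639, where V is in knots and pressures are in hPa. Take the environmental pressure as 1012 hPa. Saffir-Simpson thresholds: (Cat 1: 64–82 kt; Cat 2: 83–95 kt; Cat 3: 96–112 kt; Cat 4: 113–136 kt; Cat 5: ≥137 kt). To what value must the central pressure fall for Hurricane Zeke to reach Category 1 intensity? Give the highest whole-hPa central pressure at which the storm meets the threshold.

975 hPa

Category 1 begins at V = 64 kt.
Required ΔP = (64/6.4)^(1/0.639) = 10.000^1.565 ≈ 36.72 hPa.
P_c ≤ 1012 − 36.72 = 975.28, so the highest integer P_c is 975 hPa.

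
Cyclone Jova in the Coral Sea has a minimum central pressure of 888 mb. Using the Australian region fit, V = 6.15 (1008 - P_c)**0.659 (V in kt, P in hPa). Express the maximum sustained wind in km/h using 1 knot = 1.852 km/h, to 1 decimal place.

267.1 km/h

ΔP = 1008 − 888 = 120 mb.
V ≈ 6.15 × 120^0.659 = 6.15 × 23.452 ≈ 144.230 kt.
144.230 × 1.852 ≈ 267.11 km/h → 267.1 km/h.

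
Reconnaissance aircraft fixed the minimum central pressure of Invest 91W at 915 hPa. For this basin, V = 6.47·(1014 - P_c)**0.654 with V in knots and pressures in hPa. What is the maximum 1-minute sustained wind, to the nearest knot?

131 kt

ΔP = 1014 − 915 = 99 hPa.
99^0.654 ≈ 20.190.
V ≈ 6.47 × 20.190 ≈ 130.6 kt.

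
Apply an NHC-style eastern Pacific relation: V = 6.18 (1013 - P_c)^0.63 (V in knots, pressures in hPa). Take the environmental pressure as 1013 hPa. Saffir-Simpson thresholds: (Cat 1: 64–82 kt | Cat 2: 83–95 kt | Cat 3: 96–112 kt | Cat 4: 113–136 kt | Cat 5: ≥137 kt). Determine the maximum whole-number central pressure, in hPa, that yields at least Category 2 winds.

Category 2 begins at V = 83 kt.
Required ΔP = (83/6.18)^(1/0.63) = 13.430^1.587 ≈ 61.75 hPa.
P_c ≤ 1013 − 61.75 = 951.25, so the highest integer P_c is 951 hPa.

951 hPa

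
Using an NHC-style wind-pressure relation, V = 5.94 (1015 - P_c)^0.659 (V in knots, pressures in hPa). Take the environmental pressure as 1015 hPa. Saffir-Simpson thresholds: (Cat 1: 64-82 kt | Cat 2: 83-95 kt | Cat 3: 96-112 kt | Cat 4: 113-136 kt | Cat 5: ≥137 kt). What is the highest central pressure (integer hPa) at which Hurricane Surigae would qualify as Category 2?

Category 2 begins at V = 83 kt.
Required ΔP = (83/5.94)^(1/0.659) = 13.973^1.517 ≈ 54.69 hPa.
P_c ≤ 1015 − 54.69 = 960.31, so the highest integer P_c is 960 hPa.

960 hPa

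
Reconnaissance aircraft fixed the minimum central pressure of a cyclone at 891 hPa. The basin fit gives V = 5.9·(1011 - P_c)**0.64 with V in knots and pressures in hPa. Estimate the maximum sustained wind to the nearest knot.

126 kt

ΔP = 1011 − 891 = 120 hPa.
120^0.64 ≈ 21.413.
V ≈ 5.9 × 21.413 ≈ 126.3 kt.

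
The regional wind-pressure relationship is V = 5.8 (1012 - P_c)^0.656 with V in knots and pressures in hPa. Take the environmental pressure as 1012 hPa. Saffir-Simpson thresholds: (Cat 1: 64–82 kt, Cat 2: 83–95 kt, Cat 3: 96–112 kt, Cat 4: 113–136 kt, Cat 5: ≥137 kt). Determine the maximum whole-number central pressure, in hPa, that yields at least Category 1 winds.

Category 1 begins at V = 64 kt.
Required ΔP = (64/5.8)^(1/0.656) = 11.034^1.524 ≈ 38.87 hPa.
P_c ≤ 1012 − 38.87 = 973.13, so the highest integer P_c is 973 hPa.

973 hPa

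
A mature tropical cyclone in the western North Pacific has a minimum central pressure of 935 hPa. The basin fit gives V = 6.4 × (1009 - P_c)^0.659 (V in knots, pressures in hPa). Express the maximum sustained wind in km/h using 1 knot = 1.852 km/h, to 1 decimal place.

202.1 km/h

ΔP = 1009 − 935 = 74 hPa.
V ≈ 6.4 × 74^0.659 = 6.4 × 17.054 ≈ 109.145 kt.
109.145 × 1.852 ≈ 202.14 km/h → 202.1 km/h.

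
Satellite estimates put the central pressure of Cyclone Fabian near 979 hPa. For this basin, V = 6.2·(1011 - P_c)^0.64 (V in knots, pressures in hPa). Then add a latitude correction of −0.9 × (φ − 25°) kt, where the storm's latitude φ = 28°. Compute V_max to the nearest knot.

54 kt

ΔP = 1011 − 979 = 32 hPa.
32^0.64 ≈ 9.190.
V ≈ 6.2 × 9.190 ≈ 57.0 kt.
Latitude correction: −0.9 × (28 − 25) = -2.7 kt.
Corrected V ≈ 54.3 kt → 54 kt.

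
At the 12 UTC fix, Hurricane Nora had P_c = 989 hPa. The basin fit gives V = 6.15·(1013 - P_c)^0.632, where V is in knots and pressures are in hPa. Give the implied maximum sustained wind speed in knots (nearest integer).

46 kt

ΔP = 1013 − 989 = 24 hPa.
24^0.632 ≈ 7.452.
V ≈ 6.15 × 7.452 ≈ 45.8 kt.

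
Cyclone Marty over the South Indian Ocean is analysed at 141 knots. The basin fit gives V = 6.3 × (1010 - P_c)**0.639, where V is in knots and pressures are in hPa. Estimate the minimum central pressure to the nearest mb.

880 mb

ΔP = (V / 6.3)^(1/0.639) = (141/6.3)^1.565.
141/6.3 = 22.381; 22.381^1.565 ≈ 129.56 mb.
P_c = 1010 − 129.56 = 880.44 ≈ 880 mb.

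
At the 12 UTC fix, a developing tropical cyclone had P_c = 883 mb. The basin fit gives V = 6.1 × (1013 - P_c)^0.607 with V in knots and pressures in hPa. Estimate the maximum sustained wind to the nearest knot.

117 kt

ΔP = 1013 − 883 = 130 mb.
130^0.607 ≈ 19.194.
V ≈ 6.1 × 19.194 ≈ 117.1 kt.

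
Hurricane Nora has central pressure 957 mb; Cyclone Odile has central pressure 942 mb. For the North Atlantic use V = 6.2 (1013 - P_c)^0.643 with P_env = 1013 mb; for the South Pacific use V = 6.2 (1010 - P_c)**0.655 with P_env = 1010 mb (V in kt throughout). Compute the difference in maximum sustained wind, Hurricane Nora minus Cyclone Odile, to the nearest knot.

Hurricane Nora: ΔP = 56; V ≈ 6.2 × 56^0.643 ≈ 82.50 kt.
Cyclone Odile: ΔP = 68; V ≈ 6.2 × 68^0.655 ≈ 98.33 kt.
Difference ≈ 82.50 − 98.33 = -15.83 → -16 kt.

-16 kt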